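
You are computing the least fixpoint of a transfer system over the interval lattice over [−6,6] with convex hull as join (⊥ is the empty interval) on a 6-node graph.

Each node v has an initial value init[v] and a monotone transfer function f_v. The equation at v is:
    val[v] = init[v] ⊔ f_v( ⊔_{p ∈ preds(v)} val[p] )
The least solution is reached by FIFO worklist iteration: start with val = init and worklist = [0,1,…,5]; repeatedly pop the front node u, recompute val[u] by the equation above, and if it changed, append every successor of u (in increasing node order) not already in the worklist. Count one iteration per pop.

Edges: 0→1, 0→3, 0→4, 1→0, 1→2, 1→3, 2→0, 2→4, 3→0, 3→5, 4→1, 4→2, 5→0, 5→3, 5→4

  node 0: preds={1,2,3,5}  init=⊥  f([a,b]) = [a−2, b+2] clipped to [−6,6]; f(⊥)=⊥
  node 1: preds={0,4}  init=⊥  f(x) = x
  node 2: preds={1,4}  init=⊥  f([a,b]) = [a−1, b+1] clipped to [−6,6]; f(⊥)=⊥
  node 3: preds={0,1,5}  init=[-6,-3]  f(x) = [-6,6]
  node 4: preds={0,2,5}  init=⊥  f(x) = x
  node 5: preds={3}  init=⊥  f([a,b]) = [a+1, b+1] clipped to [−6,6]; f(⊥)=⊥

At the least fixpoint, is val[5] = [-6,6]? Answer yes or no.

Worklist (14 pops):
  #1 pop 0: in=[-6,-3] → [-6,-1] (was ⊥); enqueue []
  #2 pop 1: in=[-6,-1] → [-6,-1] (was ⊥); enqueue [0]
  #3 pop 2: in=[-6,-1] → [-6,0] (was ⊥); enqueue []
  #4 pop 3: in=[-6,-1] → [-6,6] (was [-6,-3]); enqueue []
  #5 pop 4: in=[-6,0] → [-6,0] (was ⊥); enqueue [1,2]
  #6 pop 5: in=[-6,6] → [-5,6] (was ⊥); enqueue [3,4]
  #7 pop 0: in=[-6,6] → [-6,6] (was [-6,-1]); enqueue []
  #8 pop 1: in=[-6,6] → [-6,6] (was [-6,-1]); enqueue [0]
  #9 pop 2: in=[-6,6] → [-6,6] (was [-6,0]); enqueue []
  #10 pop 3: in=[-6,6] → [-6,6] (no change)
  #11 pop 4: in=[-6,6] → [-6,6] (was [-6,0]); enqueue [1,2]
  #12 pop 0: in=[-6,6] → [-6,6] (no change)
  #13 pop 1: in=[-6,6] → [-6,6] (no change)
  #14 pop 2: in=[-6,6] → [-6,6] (no change)

Fixpoint:
  val[0] = [-6,6]
  val[1] = [-6,6]
  val[2] = [-6,6]
  val[3] = [-6,6]
  val[4] = [-6,6]
  val[5] = [-5,6]

no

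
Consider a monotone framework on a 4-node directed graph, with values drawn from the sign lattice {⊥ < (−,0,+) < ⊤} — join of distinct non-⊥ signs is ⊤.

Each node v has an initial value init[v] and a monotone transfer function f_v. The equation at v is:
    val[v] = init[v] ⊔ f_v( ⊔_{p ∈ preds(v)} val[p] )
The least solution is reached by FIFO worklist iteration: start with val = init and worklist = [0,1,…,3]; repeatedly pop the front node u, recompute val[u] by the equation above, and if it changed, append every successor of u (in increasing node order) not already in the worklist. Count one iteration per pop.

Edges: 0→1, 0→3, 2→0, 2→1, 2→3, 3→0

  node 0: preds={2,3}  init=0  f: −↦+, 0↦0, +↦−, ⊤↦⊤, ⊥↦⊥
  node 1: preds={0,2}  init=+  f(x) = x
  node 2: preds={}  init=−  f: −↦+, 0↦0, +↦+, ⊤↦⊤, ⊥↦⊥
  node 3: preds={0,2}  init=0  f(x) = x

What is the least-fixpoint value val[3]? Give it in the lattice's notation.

Iteration log — 5 steps:
  step 1. node 0  ⊔preds=⊤  new=⊤  old=0  +wl: 
  step 2. node 1  ⊔preds=⊤  new=⊤  old=+  +wl: 
  step 3. node 2  ⊔preds=⊥  new=−  stable
  step 4. node 3  ⊔preds=⊤  new=⊤  old=0  +wl: 0
  step 5. node 0  ⊔preds=⊤  new=⊤  stable

Least fixpoint reached:
  node 0: ⊤
  node 1: ⊤
  node 2: −
  node 3: ⊤

⊤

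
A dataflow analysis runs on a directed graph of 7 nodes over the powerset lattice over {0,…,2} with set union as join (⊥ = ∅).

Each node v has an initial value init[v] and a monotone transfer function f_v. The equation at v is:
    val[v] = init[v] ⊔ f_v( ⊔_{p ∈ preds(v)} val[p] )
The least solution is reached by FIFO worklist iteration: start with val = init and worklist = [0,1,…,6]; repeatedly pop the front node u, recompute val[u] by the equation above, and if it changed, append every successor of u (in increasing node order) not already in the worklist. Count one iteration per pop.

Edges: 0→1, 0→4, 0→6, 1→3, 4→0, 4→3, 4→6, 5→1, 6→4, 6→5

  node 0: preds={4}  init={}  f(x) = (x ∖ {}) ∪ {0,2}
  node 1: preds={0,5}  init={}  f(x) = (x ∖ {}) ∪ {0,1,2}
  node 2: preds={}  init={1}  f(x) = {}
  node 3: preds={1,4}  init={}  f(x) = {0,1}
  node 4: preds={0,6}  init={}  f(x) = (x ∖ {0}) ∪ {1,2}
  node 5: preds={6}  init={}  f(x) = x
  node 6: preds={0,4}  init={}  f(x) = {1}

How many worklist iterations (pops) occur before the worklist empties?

Trace (13 dequeues):
  [1] u=0 | in {} | out {0,2} | prev {} | push {}
  [2] u=1 | in {0,2} | out {0,1,2} | prev {} | push {}
  [3] u=2 | in {} | out {1} | ==
  [4] u=3 | in {0,1,2} | out {0,1} | prev {} | push {}
  [5] u=4 | in {0,2} | out {1,2} | prev {} | push {0,3}
  [6] u=5 | in {} | out {} | ==
  [7] u=6 | in {0,1,2} | out {1} | prev {} | push {4,5}
  [8] u=0 | in {1,2} | out {0,1,2} | prev {0,2} | push {1,6}
  [9] u=3 | in {0,1,2} | out {0,1} | ==
  [10] u=4 | in {0,1,2} | out {1,2} | ==
  [11] u=5 | in {1} | out {1} | prev {} | push {}
  [12] u=1 | in {0,1,2} | out {0,1,2} | ==
  [13] u=6 | in {0,1,2} | out {1} | ==

Converged values:
  [0] {0,1,2}
  [1] {0,1,2}
  [2] {1}
  [3] {0,1}
  [4] {1,2}
  [5] {1}
  [6] {1}

13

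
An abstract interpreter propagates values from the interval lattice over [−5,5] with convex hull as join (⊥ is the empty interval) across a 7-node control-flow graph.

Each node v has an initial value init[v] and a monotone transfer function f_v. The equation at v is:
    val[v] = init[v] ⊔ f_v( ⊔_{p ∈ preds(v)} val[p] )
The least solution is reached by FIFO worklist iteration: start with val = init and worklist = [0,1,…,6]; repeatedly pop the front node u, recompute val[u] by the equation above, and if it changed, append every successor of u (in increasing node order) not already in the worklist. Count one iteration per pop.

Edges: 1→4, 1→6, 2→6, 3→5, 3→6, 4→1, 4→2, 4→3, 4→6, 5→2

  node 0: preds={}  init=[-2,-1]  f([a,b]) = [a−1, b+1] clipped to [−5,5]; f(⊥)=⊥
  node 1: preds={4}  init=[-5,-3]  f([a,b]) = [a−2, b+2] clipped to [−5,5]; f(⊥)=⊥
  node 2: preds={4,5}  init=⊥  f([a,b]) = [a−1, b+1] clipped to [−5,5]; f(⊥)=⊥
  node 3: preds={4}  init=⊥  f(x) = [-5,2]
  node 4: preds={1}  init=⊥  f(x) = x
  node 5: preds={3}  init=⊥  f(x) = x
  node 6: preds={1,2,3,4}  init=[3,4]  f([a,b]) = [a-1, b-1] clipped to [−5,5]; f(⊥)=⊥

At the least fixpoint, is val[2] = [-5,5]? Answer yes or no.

Trace (31 dequeues):
  [1] u=0 | in ⊥ | out [-2,-1] | ==
  [2] u=1 | in ⊥ | out [-5,-3] | ==
  [3] u=2 | in ⊥ | out ⊥ | ==
  [4] u=3 | in ⊥ | out [-5,2] | prev ⊥ | push {}
  [5] u=4 | in [-5,-3] | out [-5,-3] | prev ⊥ | push {1,2,3}
  [6] u=5 | in [-5,2] | out [-5,2] | prev ⊥ | push {}
  [7] u=6 | in [-5,2] | out [-5,4] | prev [3,4] | push {}
  [8] u=1 | in [-5,-3] | out [-5,-1] | prev [-5,-3] | push {4,6}
  [9] u=2 | in [-5,2] | out [-5,3] | prev ⊥ | push {}
  [10] u=3 | in [-5,-3] | out [-5,2] | ==
  [11] u=4 | in [-5,-1] | out [-5,-1] | prev [-5,-3] | push {1,2,3}
  [12] u=6 | in [-5,3] | out [-5,4] | ==
  [13] u=1 | in [-5,-1] | out [-5,1] | prev [-5,-1] | push {4,6}
  [14] u=2 | in [-5,2] | out [-5,3] | ==
  [15] u=3 | in [-5,-1] | out [-5,2] | ==
  [16] u=4 | in [-5,1] | out [-5,1] | prev [-5,-1] | push {1,2,3}
  [17] u=6 | in [-5,3] | out [-5,4] | ==
  [18] u=1 | in [-5,1] | out [-5,3] | prev [-5,1] | push {4,6}
  [19] u=2 | in [-5,2] | out [-5,3] | ==
  [20] u=3 | in [-5,1] | out [-5,2] | ==
  [21] u=4 | in [-5,3] | out [-5,3] | prev [-5,1] | push {1,2,3}
  [22] u=6 | in [-5,3] | out [-5,4] | ==
  [23] u=1 | in [-5,3] | out [-5,5] | prev [-5,3] | push {4,6}
  [24] u=2 | in [-5,3] | out [-5,4] | prev [-5,3] | push {}
  [25] u=3 | in [-5,3] | out [-5,2] | ==
  [26] u=4 | in [-5,5] | out [-5,5] | prev [-5,3] | push {1,2,3}
  [27] u=6 | in [-5,5] | out [-5,4] | ==
  [28] u=1 | in [-5,5] | out [-5,5] | ==
  [29] u=2 | in [-5,5] | out [-5,5] | prev [-5,4] | push {6}
  [30] u=3 | in [-5,5] | out [-5,2] | ==
  [31] u=6 | in [-5,5] | out [-5,4] | ==

Converged values:
  [0] [-2,-1]
  [1] [-5,5]
  [2] [-5,5]
  [3] [-5,2]
  [4] [-5,5]
  [5] [-5,2]
  [6] [-5,4]

yes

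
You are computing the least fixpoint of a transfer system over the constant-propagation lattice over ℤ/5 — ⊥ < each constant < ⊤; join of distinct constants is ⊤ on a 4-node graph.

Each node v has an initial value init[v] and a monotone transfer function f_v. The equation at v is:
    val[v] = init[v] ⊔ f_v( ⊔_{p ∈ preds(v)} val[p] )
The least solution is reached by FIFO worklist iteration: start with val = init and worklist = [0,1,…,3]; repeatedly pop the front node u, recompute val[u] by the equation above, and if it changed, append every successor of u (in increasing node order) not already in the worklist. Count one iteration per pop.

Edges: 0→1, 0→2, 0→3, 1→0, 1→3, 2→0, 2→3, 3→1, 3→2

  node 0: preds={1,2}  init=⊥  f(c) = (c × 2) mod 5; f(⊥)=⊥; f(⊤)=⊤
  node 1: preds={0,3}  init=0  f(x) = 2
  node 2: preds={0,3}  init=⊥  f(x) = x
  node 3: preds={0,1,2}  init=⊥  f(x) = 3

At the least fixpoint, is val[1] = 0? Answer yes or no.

no

Worklist (9 pops):
  #1 pop 0: in=0 → 0 (was ⊥); enqueue []
  #2 pop 1: in=0 → ⊤ (was 0); enqueue [0]
  #3 pop 2: in=0 → 0 (was ⊥); enqueue []
  #4 pop 3: in=⊤ → 3 (was ⊥); enqueue [1,2]
  #5 pop 0: in=⊤ → ⊤ (was 0); enqueue [3]
  #6 pop 1: in=⊤ → ⊤ (no change)
  #7 pop 2: in=⊤ → ⊤ (was 0); enqueue [0]
  #8 pop 3: in=⊤ → 3 (no change)
  #9 pop 0: in=⊤ → ⊤ (no change)

Fixpoint:
  val[0] = ⊤
  val[1] = ⊤
  val[2] = ⊤
  val[3] = 3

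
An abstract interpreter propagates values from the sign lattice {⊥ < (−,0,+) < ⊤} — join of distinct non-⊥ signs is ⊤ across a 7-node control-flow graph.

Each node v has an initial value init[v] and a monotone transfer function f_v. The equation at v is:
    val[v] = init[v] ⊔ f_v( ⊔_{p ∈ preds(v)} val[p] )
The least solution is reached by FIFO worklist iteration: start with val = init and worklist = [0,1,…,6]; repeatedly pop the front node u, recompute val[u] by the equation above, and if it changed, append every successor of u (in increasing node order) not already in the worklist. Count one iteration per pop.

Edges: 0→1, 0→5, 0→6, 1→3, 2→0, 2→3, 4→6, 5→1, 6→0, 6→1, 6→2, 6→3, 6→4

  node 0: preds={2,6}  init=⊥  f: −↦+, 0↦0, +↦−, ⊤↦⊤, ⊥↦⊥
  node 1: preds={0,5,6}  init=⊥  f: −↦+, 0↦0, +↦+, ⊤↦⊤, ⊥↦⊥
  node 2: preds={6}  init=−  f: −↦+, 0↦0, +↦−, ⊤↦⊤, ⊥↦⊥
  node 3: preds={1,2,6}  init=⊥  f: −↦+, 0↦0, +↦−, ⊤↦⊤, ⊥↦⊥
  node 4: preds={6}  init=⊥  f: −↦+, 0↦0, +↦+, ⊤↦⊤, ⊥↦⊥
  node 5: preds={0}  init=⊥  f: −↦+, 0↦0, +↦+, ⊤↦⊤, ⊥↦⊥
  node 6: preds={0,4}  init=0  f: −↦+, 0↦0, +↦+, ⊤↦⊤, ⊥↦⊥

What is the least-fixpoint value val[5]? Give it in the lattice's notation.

⊤

Trace (13 dequeues):
  [1] u=0 | in ⊤ | out ⊤ | prev ⊥ | push {}
  [2] u=1 | in ⊤ | out ⊤ | prev ⊥ | push {}
  [3] u=2 | in 0 | out ⊤ | prev − | push {0}
  [4] u=3 | in ⊤ | out ⊤ | prev ⊥ | push {}
  [5] u=4 | in 0 | out 0 | prev ⊥ | push {}
  [6] u=5 | in ⊤ | out ⊤ | prev ⊥ | push {1}
  [7] u=6 | in ⊤ | out ⊤ | prev 0 | push {2,3,4}
  [8] u=0 | in ⊤ | out ⊤ | ==
  [9] u=1 | in ⊤ | out ⊤ | ==
  [10] u=2 | in ⊤ | out ⊤ | ==
  [11] u=3 | in ⊤ | out ⊤ | ==
  [12] u=4 | in ⊤ | out ⊤ | prev 0 | push {6}
  [13] u=6 | in ⊤ | out ⊤ | ==

Converged values:
  [0] ⊤
  [1] ⊤
  [2] ⊤
  [3] ⊤
  [4] ⊤
  [5] ⊤
  [6] ⊤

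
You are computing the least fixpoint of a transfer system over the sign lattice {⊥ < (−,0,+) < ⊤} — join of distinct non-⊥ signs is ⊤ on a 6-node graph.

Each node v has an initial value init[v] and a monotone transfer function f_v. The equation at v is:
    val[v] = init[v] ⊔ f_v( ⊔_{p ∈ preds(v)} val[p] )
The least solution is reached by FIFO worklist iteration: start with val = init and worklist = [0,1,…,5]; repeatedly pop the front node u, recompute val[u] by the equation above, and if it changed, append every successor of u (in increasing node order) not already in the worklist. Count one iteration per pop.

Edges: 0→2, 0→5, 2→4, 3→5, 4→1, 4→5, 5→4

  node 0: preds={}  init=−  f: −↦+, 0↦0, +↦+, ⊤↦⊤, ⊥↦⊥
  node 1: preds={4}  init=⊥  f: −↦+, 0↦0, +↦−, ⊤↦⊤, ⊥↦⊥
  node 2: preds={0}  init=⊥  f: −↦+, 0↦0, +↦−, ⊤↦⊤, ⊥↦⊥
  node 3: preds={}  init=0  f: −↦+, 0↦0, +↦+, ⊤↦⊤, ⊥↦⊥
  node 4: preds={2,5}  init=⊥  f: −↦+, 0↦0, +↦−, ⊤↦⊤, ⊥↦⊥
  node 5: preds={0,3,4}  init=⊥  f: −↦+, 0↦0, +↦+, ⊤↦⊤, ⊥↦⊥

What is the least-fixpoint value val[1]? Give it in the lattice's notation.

Iteration log — 10 steps:
  step 1. node 0  ⊔preds=⊥  new=−  stable
  step 2. node 1  ⊔preds=⊥  new=⊥  stable
  step 3. node 2  ⊔preds=−  new=+  old=⊥  +wl: 
  step 4. node 3  ⊔preds=⊥  new=0  stable
  step 5. node 4  ⊔preds=+  new=−  old=⊥  +wl: 1
  step 6. node 5  ⊔preds=⊤  new=⊤  old=⊥  +wl: 4
  step 7. node 1  ⊔preds=−  new=+  old=⊥  +wl: 
  step 8. node 4  ⊔preds=⊤  new=⊤  old=−  +wl: 1,5
  step 9. node 1  ⊔preds=⊤  new=⊤  old=+  +wl: 
  step 10. node 5  ⊔preds=⊤  new=⊤  stable

Least fixpoint reached:
  node 0: −
  node 1: ⊤
  node 2: +
  node 3: 0
  node 4: ⊤
  node 5: ⊤

⊤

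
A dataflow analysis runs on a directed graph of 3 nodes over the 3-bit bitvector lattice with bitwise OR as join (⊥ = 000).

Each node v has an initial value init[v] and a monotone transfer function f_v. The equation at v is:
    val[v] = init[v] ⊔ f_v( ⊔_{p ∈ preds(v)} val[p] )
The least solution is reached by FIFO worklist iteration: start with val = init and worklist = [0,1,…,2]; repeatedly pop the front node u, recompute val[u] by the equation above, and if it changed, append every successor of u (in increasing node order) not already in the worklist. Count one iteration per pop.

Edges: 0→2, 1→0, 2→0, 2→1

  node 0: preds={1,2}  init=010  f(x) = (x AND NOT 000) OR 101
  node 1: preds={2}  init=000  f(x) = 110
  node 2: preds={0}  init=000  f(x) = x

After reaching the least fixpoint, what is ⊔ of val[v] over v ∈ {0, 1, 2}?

Worklist (5 pops):
  #1 pop 0: in=000 → 111 (was 010); enqueue []
  #2 pop 1: in=000 → 110 (was 000); enqueue [0]
  #3 pop 2: in=111 → 111 (was 000); enqueue [1]
  #4 pop 0: in=111 → 111 (no change)
  #5 pop 1: in=111 → 110 (no change)

Fixpoint:
  val[0] = 111
  val[1] = 110
  val[2] = 111

111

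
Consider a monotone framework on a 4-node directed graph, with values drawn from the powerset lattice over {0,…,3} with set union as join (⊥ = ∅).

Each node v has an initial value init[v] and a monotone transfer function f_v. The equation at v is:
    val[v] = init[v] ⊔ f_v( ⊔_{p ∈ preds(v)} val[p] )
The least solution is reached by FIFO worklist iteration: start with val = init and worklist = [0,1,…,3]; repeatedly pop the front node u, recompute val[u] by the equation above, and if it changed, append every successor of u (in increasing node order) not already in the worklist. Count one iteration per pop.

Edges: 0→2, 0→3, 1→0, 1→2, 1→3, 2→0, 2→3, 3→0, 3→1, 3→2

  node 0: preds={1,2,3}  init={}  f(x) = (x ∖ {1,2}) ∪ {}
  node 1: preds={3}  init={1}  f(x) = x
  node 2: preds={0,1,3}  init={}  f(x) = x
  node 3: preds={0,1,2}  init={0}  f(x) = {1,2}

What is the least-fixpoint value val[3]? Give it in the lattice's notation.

Iteration log — 9 steps:
  step 1. node 0  ⊔preds={0,1}  new={0}  old={}  +wl: 
  step 2. node 1  ⊔preds={0}  new={0,1}  old={1}  +wl: 0
  step 3. node 2  ⊔preds={0,1}  new={0,1}  old={}  +wl: 
  step 4. node 3  ⊔preds={0,1}  new={0,1,2}  old={0}  +wl: 1,2
  step 5. node 0  ⊔preds={0,1,2}  new={0}  stable
  step 6. node 1  ⊔preds={0,1,2}  new={0,1,2}  old={0,1}  +wl: 0,3
  step 7. node 2  ⊔preds={0,1,2}  new={0,1,2}  old={0,1}  +wl: 
  step 8. node 0  ⊔preds={0,1,2}  new={0}  stable
  step 9. node 3  ⊔preds={0,1,2}  new={0,1,2}  stable

Least fixpoint reached:
  node 0: {0}
  node 1: {0,1,2}
  node 2: {0,1,2}
  node 3: {0,1,2}

{0,1,2}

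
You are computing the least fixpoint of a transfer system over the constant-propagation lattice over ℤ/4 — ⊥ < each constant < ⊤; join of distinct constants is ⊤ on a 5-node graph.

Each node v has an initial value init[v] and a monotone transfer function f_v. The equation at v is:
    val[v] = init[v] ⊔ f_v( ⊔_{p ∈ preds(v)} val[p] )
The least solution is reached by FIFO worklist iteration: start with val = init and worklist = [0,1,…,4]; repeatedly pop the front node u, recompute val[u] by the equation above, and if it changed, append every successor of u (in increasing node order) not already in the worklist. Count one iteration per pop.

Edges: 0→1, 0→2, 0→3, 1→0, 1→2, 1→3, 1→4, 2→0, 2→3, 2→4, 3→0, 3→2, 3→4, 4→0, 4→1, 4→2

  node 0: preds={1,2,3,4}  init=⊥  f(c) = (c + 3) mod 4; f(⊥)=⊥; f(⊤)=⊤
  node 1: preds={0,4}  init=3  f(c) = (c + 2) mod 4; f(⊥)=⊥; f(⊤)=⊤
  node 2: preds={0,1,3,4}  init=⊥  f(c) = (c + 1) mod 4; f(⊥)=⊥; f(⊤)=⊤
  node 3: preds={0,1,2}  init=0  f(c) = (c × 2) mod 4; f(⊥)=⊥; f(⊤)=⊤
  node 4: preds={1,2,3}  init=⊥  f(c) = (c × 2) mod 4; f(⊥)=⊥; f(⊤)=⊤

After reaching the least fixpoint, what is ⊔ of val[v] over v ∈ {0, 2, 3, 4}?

⊤

Trace (8 dequeues):
  [1] u=0 | in ⊤ | out ⊤ | prev ⊥ | push {}
  [2] u=1 | in ⊤ | out ⊤ | prev 3 | push {0}
  [3] u=2 | in ⊤ | out ⊤ | prev ⊥ | push {}
  [4] u=3 | in ⊤ | out ⊤ | prev 0 | push {2}
  [5] u=4 | in ⊤ | out ⊤ | prev ⊥ | push {1}
  [6] u=0 | in ⊤ | out ⊤ | ==
  [7] u=2 | in ⊤ | out ⊤ | ==
  [8] u=1 | in ⊤ | out ⊤ | ==

Converged values:
  [0] ⊤
  [1] ⊤
  [2] ⊤
  [3] ⊤
  [4] ⊤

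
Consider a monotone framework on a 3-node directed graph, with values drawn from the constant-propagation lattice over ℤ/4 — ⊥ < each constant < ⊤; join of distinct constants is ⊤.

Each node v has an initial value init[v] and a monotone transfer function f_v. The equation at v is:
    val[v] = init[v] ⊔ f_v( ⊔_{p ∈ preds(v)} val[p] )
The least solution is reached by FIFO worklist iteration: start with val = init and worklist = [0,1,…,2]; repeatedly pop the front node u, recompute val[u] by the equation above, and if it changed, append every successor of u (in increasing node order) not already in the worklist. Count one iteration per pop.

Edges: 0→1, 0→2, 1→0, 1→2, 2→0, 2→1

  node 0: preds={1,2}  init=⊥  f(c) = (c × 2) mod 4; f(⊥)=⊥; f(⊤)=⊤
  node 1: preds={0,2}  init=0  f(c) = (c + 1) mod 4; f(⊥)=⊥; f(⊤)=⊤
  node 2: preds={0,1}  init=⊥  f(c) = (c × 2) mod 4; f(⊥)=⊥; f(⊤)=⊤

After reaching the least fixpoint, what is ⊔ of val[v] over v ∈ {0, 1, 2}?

Worklist (6 pops):
  #1 pop 0: in=0 → 0 (was ⊥); enqueue []
  #2 pop 1: in=0 → ⊤ (was 0); enqueue [0]
  #3 pop 2: in=⊤ → ⊤ (was ⊥); enqueue [1]
  #4 pop 0: in=⊤ → ⊤ (was 0); enqueue [2]
  #5 pop 1: in=⊤ → ⊤ (no change)
  #6 pop 2: in=⊤ → ⊤ (no change)

Fixpoint:
  val[0] = ⊤
  val[1] = ⊤
  val[2] = ⊤

⊤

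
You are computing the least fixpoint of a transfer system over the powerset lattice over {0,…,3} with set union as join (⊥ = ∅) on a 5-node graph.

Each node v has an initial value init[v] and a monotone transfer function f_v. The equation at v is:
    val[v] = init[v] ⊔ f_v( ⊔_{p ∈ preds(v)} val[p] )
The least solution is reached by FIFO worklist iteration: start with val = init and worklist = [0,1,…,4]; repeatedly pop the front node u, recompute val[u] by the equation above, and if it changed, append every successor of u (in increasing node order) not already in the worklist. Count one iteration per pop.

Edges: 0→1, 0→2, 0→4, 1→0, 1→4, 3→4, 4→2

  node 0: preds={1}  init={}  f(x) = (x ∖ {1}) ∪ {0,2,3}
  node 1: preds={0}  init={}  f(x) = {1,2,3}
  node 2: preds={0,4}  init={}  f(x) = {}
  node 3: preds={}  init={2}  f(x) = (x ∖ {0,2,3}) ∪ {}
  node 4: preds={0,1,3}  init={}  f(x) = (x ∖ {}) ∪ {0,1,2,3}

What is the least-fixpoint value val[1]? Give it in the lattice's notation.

Iteration log — 7 steps:
  step 1. node 0  ⊔preds={}  new={0,2,3}  old={}  +wl: 
  step 2. node 1  ⊔preds={0,2,3}  new={1,2,3}  old={}  +wl: 0
  step 3. node 2  ⊔preds={0,2,3}  new={}  stable
  step 4. node 3  ⊔preds={}  new={2}  stable
  step 5. node 4  ⊔preds={0,1,2,3}  new={0,1,2,3}  old={}  +wl: 2
  step 6. node 0  ⊔preds={1,2,3}  new={0,2,3}  stable
  step 7. node 2  ⊔preds={0,1,2,3}  new={}  stable

Least fixpoint reached:
  node 0: {0,2,3}
  node 1: {1,2,3}
  node 2: {}
  node 3: {2}
  node 4: {0,1,2,3}

{1,2,3}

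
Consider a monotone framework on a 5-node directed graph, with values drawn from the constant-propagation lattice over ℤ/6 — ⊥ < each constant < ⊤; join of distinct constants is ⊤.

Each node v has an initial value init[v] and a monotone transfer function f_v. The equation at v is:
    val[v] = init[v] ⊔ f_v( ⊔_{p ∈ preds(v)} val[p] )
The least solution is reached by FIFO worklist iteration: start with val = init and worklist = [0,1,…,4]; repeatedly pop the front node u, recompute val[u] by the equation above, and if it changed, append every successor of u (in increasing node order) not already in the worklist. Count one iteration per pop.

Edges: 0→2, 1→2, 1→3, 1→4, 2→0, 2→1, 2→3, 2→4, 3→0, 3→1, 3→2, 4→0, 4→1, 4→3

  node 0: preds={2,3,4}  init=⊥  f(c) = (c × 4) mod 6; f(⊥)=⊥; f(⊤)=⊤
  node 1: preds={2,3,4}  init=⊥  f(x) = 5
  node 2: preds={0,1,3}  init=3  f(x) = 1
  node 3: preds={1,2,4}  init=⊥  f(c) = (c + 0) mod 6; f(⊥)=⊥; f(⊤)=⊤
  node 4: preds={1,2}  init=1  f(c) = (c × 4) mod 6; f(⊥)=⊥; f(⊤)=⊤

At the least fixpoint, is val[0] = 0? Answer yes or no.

Trace (9 dequeues):
  [1] u=0 | in ⊤ | out ⊤ | prev ⊥ | push {}
  [2] u=1 | in ⊤ | out 5 | prev ⊥ | push {}
  [3] u=2 | in ⊤ | out ⊤ | prev 3 | push {0,1}
  [4] u=3 | in ⊤ | out ⊤ | prev ⊥ | push {2}
  [5] u=4 | in ⊤ | out ⊤ | prev 1 | push {3}
  [6] u=0 | in ⊤ | out ⊤ | ==
  [7] u=1 | in ⊤ | out 5 | ==
  [8] u=2 | in ⊤ | out ⊤ | ==
  [9] u=3 | in ⊤ | out ⊤ | ==

Converged values:
  [0] ⊤
  [1] 5
  [2] ⊤
  [3] ⊤
  [4] ⊤

no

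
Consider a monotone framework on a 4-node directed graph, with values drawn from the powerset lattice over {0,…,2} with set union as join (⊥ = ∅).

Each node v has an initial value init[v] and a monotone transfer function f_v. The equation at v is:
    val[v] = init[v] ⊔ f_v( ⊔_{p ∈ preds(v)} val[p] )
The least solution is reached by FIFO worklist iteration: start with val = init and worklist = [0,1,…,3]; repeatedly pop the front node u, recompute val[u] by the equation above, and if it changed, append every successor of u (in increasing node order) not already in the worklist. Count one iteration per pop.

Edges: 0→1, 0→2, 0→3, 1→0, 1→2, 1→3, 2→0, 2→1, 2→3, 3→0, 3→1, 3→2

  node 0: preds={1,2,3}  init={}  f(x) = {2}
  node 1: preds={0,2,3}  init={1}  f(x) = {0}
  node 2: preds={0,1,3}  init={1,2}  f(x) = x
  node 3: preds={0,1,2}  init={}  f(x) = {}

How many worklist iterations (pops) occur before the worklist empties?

6

Iteration log — 6 steps:
  step 1. node 0  ⊔preds={1,2}  new={2}  old={}  +wl: 
  step 2. node 1  ⊔preds={1,2}  new={0,1}  old={1}  +wl: 0
  step 3. node 2  ⊔preds={0,1,2}  new={0,1,2}  old={1,2}  +wl: 1
  step 4. node 3  ⊔preds={0,1,2}  new={}  stable
  step 5. node 0  ⊔preds={0,1,2}  new={2}  stable
  step 6. node 1  ⊔preds={0,1,2}  new={0,1}  stable

Least fixpoint reached:
  node 0: {2}
  node 1: {0,1}
  node 2: {0,1,2}
  node 3: {}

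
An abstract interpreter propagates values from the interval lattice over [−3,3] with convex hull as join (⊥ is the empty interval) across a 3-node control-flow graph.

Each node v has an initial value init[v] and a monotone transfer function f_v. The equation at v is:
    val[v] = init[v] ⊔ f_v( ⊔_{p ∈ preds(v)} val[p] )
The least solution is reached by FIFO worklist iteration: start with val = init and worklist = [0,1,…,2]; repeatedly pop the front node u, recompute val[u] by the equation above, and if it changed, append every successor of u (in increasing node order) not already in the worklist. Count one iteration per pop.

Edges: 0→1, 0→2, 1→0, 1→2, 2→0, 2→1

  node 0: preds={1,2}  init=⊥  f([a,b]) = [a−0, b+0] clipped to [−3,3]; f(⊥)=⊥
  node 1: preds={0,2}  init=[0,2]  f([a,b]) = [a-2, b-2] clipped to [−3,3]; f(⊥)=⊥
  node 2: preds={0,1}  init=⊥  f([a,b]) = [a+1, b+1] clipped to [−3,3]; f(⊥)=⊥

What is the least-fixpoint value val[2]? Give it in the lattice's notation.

[-2,3]

Worklist (9 pops):
  #1 pop 0: in=[0,2] → [0,2] (was ⊥); enqueue []
  #2 pop 1: in=[0,2] → [-2,2] (was [0,2]); enqueue [0]
  #3 pop 2: in=[-2,2] → [-1,3] (was ⊥); enqueue [1]
  #4 pop 0: in=[-2,3] → [-2,3] (was [0,2]); enqueue [2]
  #5 pop 1: in=[-2,3] → [-3,2] (was [-2,2]); enqueue [0]
  #6 pop 2: in=[-3,3] → [-2,3] (was [-1,3]); enqueue [1]
  #7 pop 0: in=[-3,3] → [-3,3] (was [-2,3]); enqueue [2]
  #8 pop 1: in=[-3,3] → [-3,2] (no change)
  #9 pop 2: in=[-3,3] → [-2,3] (no change)

Fixpoint:
  val[0] = [-3,3]
  val[1] = [-3,2]
  val[2] = [-2,3]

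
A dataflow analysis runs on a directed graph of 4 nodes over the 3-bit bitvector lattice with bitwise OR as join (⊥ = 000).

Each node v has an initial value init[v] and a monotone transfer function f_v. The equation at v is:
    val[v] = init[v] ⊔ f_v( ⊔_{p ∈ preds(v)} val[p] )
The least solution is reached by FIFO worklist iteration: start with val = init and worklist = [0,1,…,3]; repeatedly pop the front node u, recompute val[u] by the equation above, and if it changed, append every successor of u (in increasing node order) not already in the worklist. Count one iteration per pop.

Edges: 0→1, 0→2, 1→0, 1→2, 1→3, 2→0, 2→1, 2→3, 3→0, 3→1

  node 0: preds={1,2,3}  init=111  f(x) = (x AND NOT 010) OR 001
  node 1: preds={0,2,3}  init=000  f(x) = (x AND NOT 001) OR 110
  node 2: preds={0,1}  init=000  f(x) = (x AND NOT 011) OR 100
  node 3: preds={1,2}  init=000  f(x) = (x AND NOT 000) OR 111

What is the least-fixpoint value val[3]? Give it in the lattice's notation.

111

Worklist (6 pops):
  #1 pop 0: in=000 → 111 (no change)
  #2 pop 1: in=111 → 110 (was 000); enqueue [0]
  #3 pop 2: in=111 → 100 (was 000); enqueue [1]
  #4 pop 3: in=110 → 111 (was 000); enqueue []
  #5 pop 0: in=111 → 111 (no change)
  #6 pop 1: in=111 → 110 (no change)

Fixpoint:
  val[0] = 111
  val[1] = 110
  val[2] = 100
  val[3] = 111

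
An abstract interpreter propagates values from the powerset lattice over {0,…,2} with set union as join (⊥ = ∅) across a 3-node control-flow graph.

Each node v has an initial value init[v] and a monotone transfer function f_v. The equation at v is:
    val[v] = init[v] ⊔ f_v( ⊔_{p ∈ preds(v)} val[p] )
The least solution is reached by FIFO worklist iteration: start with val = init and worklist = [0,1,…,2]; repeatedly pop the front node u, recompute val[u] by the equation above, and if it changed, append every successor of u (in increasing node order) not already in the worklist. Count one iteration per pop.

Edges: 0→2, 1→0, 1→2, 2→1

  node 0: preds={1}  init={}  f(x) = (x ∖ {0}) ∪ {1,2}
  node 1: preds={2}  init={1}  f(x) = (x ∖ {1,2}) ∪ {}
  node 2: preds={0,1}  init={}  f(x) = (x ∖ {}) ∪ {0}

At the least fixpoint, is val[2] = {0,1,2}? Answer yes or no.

Iteration log — 6 steps:
  step 1. node 0  ⊔preds={1}  new={1,2}  old={}  +wl: 
  step 2. node 1  ⊔preds={}  new={1}  stable
  step 3. node 2  ⊔preds={1,2}  new={0,1,2}  old={}  +wl: 1
  step 4. node 1  ⊔preds={0,1,2}  new={0,1}  old={1}  +wl: 0,2
  step 5. node 0  ⊔preds={0,1}  new={1,2}  stable
  step 6. node 2  ⊔preds={0,1,2}  new={0,1,2}  stable

Least fixpoint reached:
  node 0: {1,2}
  node 1: {0,1}
  node 2: {0,1,2}

yes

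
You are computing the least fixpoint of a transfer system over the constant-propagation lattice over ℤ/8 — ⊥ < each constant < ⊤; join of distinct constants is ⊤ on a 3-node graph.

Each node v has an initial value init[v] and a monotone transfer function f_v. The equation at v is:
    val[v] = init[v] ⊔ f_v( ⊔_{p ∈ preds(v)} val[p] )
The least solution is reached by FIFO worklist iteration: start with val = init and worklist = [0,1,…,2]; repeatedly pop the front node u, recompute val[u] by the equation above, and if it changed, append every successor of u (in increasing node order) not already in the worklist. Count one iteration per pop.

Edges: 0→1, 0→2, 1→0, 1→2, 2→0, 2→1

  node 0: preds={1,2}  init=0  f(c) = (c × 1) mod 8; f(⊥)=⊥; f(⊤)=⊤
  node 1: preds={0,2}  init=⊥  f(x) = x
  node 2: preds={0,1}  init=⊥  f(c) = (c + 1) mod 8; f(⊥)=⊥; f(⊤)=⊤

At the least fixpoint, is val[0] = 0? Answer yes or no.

Worklist (8 pops):
  #1 pop 0: in=⊥ → 0 (no change)
  #2 pop 1: in=0 → 0 (was ⊥); enqueue [0]
  #3 pop 2: in=0 → 1 (was ⊥); enqueue [1]
  #4 pop 0: in=⊤ → ⊤ (was 0); enqueue [2]
  #5 pop 1: in=⊤ → ⊤ (was 0); enqueue [0]
  #6 pop 2: in=⊤ → ⊤ (was 1); enqueue [1]
  #7 pop 0: in=⊤ → ⊤ (no change)
  #8 pop 1: in=⊤ → ⊤ (no change)

Fixpoint:
  val[0] = ⊤
  val[1] = ⊤
  val[2] = ⊤

no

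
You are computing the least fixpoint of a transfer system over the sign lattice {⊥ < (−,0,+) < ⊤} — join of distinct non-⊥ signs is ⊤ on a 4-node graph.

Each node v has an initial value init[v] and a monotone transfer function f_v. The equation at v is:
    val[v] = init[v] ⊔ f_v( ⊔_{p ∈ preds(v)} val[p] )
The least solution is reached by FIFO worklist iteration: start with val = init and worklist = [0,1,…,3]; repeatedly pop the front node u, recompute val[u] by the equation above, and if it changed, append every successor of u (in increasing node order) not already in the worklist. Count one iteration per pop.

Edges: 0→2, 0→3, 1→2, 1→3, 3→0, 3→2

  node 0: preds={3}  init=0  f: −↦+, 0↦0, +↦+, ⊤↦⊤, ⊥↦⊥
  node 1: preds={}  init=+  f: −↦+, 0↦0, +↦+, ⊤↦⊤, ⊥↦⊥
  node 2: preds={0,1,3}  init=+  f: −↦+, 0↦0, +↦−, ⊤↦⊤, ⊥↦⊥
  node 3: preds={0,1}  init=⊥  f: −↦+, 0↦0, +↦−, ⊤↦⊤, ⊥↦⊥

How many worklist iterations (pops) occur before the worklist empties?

7

Worklist (7 pops):
  #1 pop 0: in=⊥ → 0 (no change)
  #2 pop 1: in=⊥ → + (no change)
  #3 pop 2: in=⊤ → ⊤ (was +); enqueue []
  #4 pop 3: in=⊤ → ⊤ (was ⊥); enqueue [0,2]
  #5 pop 0: in=⊤ → ⊤ (was 0); enqueue [3]
  #6 pop 2: in=⊤ → ⊤ (no change)
  #7 pop 3: in=⊤ → ⊤ (no change)

Fixpoint:
  val[0] = ⊤
  val[1] = +
  val[2] = ⊤
  val[3] = ⊤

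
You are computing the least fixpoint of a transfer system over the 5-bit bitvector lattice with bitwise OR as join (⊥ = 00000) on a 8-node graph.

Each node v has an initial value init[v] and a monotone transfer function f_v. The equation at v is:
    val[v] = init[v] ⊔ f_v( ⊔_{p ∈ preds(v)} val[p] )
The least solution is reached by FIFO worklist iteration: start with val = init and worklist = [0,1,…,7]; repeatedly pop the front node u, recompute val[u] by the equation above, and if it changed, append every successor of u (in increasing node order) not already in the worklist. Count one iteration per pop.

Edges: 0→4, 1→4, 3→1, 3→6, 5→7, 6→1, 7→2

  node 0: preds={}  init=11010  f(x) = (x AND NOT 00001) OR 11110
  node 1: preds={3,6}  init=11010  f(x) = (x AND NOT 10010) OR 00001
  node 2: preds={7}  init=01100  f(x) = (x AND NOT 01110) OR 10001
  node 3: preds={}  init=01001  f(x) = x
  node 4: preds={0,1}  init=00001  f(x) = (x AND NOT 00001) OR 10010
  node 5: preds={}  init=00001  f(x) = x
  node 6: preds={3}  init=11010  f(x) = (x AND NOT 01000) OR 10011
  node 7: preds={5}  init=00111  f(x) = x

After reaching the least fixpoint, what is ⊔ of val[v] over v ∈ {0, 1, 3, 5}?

Worklist (9 pops):
  #1 pop 0: in=00000 → 11110 (was 11010); enqueue []
  #2 pop 1: in=11011 → 11011 (was 11010); enqueue []
  #3 pop 2: in=00111 → 11101 (was 01100); enqueue []
  #4 pop 3: in=00000 → 01001 (no change)
  #5 pop 4: in=11111 → 11111 (was 00001); enqueue []
  #6 pop 5: in=00000 → 00001 (no change)
  #7 pop 6: in=01001 → 11011 (was 11010); enqueue [1]
  #8 pop 7: in=00001 → 00111 (no change)
  #9 pop 1: in=11011 → 11011 (no change)

Fixpoint:
  val[0] = 11110
  val[1] = 11011
  val[2] = 11101
  val[3] = 01001
  val[4] = 11111
  val[5] = 00001
  val[6] = 11011
  val[7] = 00111

11111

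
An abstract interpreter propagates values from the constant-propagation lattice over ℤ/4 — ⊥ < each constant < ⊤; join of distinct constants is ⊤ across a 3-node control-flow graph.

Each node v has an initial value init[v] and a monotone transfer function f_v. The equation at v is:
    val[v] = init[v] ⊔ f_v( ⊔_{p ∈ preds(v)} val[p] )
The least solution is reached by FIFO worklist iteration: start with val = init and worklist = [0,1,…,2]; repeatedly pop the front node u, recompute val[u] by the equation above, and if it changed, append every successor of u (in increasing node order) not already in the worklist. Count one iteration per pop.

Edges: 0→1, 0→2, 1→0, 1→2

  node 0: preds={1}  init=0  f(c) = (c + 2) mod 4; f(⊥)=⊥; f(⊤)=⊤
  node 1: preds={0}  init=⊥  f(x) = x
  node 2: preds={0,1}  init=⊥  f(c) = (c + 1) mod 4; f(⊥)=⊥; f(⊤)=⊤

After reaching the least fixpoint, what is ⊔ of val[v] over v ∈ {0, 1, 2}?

⊤

Trace (7 dequeues):
  [1] u=0 | in ⊥ | out 0 | ==
  [2] u=1 | in 0 | out 0 | prev ⊥ | push {0}
  [3] u=2 | in 0 | out 1 | prev ⊥ | push {}
  [4] u=0 | in 0 | out ⊤ | prev 0 | push {1,2}
  [5] u=1 | in ⊤ | out ⊤ | prev 0 | push {0}
  [6] u=2 | in ⊤ | out ⊤ | prev 1 | push {}
  [7] u=0 | in ⊤ | out ⊤ | ==

Converged values:
  [0] ⊤
  [1] ⊤
  [2] ⊤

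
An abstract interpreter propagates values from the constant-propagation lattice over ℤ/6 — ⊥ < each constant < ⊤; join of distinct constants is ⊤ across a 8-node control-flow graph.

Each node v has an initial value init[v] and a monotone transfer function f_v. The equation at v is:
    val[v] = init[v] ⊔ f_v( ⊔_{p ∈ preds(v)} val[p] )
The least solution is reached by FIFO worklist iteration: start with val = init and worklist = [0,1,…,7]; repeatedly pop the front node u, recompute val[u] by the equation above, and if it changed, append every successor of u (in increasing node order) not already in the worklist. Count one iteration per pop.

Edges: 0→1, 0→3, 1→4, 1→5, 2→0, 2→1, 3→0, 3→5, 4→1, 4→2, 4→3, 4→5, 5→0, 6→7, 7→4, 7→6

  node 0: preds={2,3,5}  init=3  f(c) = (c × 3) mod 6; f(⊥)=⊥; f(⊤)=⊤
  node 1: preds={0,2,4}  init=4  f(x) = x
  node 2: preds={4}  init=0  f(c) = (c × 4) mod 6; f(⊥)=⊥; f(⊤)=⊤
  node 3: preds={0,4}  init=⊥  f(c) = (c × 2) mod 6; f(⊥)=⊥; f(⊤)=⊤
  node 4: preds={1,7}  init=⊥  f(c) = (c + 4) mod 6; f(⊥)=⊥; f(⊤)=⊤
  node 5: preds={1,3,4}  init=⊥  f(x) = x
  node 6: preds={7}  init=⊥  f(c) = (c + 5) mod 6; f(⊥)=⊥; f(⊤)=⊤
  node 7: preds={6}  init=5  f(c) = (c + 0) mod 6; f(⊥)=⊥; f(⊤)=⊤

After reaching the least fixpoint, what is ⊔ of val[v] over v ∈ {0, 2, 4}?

Worklist (17 pops):
  #1 pop 0: in=0 → ⊤ (was 3); enqueue []
  #2 pop 1: in=⊤ → ⊤ (was 4); enqueue []
  #3 pop 2: in=⊥ → 0 (no change)
  #4 pop 3: in=⊤ → ⊤ (was ⊥); enqueue [0]
  #5 pop 4: in=⊤ → ⊤ (was ⊥); enqueue [1,2,3]
  #6 pop 5: in=⊤ → ⊤ (was ⊥); enqueue []
  #7 pop 6: in=5 → 4 (was ⊥); enqueue []
  #8 pop 7: in=4 → ⊤ (was 5); enqueue [4,6]
  #9 pop 0: in=⊤ → ⊤ (no change)
  #10 pop 1: in=⊤ → ⊤ (no change)
  #11 pop 2: in=⊤ → ⊤ (was 0); enqueue [0,1]
  #12 pop 3: in=⊤ → ⊤ (no change)
  #13 pop 4: in=⊤ → ⊤ (no change)
  #14 pop 6: in=⊤ → ⊤ (was 4); enqueue [7]
  #15 pop 0: in=⊤ → ⊤ (no change)
  #16 pop 1: in=⊤ → ⊤ (no change)
  #17 pop 7: in=⊤ → ⊤ (no change)

Fixpoint:
  val[0] = ⊤
  val[1] = ⊤
  val[2] = ⊤
  val[3] = ⊤
  val[4] = ⊤
  val[5] = ⊤
  val[6] = ⊤
  val[7] = ⊤

⊤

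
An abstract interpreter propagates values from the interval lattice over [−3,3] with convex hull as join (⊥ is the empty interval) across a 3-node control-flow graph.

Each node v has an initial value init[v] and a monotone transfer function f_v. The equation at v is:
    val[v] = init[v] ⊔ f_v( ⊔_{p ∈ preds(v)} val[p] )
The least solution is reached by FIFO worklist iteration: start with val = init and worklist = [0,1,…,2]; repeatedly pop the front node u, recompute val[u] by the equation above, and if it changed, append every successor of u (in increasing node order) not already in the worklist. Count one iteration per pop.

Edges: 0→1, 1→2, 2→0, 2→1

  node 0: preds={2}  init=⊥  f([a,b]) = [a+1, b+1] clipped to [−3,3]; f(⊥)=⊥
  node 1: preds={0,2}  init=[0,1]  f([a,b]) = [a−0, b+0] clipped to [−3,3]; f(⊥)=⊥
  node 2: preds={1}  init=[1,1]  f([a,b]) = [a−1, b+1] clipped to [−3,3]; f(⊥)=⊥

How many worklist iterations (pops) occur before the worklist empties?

Iteration log — 12 steps:
  step 1. node 0  ⊔preds=[1,1]  new=[2,2]  old=⊥  +wl: 
  step 2. node 1  ⊔preds=[1,2]  new=[0,2]  old=[0,1]  +wl: 
  step 3. node 2  ⊔preds=[0,2]  new=[-1,3]  old=[1,1]  +wl: 0,1
  step 4. node 0  ⊔preds=[-1,3]  new=[0,3]  old=[2,2]  +wl: 
  step 5. node 1  ⊔preds=[-1,3]  new=[-1,3]  old=[0,2]  +wl: 2
  step 6. node 2  ⊔preds=[-1,3]  new=[-2,3]  old=[-1,3]  +wl: 0,1
  step 7. node 0  ⊔preds=[-2,3]  new=[-1,3]  old=[0,3]  +wl: 
  step 8. node 1  ⊔preds=[-2,3]  new=[-2,3]  old=[-1,3]  +wl: 2
  step 9. node 2  ⊔preds=[-2,3]  new=[-3,3]  old=[-2,3]  +wl: 0,1
  step 10. node 0  ⊔preds=[-3,3]  new=[-2,3]  old=[-1,3]  +wl: 
  step 11. node 1  ⊔preds=[-3,3]  new=[-3,3]  old=[-2,3]  +wl: 2
  step 12. node 2  ⊔preds=[-3,3]  new=[-3,3]  stable

Least fixpoint reached:
  node 0: [-2,3]
  node 1: [-3,3]
  node 2: [-3,3]

12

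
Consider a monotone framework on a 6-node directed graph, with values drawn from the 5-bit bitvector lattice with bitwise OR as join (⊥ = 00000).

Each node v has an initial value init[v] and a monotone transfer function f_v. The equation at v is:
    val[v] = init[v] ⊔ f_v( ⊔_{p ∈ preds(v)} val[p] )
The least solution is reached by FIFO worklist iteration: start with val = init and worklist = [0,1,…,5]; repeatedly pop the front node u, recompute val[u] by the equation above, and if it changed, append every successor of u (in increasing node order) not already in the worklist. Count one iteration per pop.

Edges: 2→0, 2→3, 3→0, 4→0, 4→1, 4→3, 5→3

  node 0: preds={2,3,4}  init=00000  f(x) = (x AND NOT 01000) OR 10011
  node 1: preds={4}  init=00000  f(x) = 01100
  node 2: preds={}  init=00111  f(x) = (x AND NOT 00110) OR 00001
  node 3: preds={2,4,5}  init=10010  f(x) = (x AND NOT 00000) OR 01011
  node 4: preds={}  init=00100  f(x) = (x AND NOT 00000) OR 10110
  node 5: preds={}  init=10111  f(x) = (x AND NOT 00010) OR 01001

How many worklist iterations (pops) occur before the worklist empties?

9

Trace (9 dequeues):
  [1] u=0 | in 10111 | out 10111 | prev 00000 | push {}
  [2] u=1 | in 00100 | out 01100 | prev 00000 | push {}
  [3] u=2 | in 00000 | out 00111 | ==
  [4] u=3 | in 10111 | out 11111 | prev 10010 | push {0}
  [5] u=4 | in 00000 | out 10110 | prev 00100 | push {1,3}
  [6] u=5 | in 00000 | out 11111 | prev 10111 | push {}
  [7] u=0 | in 11111 | out 10111 | ==
  [8] u=1 | in 10110 | out 01100 | ==
  [9] u=3 | in 11111 | out 11111 | ==

Converged values:
  [0] 10111
  [1] 01100
  [2] 00111
  [3] 11111
  [4] 10110
  [5] 11111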